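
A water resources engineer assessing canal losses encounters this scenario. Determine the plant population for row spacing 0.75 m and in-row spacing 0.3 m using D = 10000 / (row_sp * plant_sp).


D = 10000 / (row_sp * plant_sp)
  = 10000 / (0.75 * 0.3)
  = 10000 / 0.2250
  = 44444.44 plants/ha


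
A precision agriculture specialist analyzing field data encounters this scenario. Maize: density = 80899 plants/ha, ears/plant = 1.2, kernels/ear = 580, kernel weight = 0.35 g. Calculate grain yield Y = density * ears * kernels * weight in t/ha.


Y = density * ears * kernels * kw
  = 80899 * 1.2 * 580 * 0.35 g/ha
  = 19706996.40 g/ha
  = 19707.00 kg/ha = 19.71 t/ha


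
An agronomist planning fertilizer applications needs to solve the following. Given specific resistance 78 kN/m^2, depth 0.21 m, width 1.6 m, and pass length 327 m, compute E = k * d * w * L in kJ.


E = k * d * w * L
  = 78 * 0.21 * 1.6 * 327
  = 8570.02 kJ


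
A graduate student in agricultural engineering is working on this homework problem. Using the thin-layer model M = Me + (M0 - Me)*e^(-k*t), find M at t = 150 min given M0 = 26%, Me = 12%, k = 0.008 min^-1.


M = Me + (M0 - Me) * e^(-k*t)
  = 12 + (26 - 12) * e^(-0.008*150)
  = 12 + 14 * e^(-1.200)
  = 12 + 14 * 0.30119
  = 12 + 4.2167
  = 16.22%


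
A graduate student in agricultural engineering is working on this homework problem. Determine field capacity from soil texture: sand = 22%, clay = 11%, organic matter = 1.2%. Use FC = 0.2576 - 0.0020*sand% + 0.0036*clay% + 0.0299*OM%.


FC = 0.2576 - 0.0020*22 + 0.0036*11 + 0.0299*1.2
   = 0.2576 - 0.0440 + 0.0396 + 0.0359
   = 0.2891


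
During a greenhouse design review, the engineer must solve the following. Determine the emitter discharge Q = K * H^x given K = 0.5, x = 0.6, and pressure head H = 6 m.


Q = K * H^x
  = 0.5 * 6^0.6
  = 0.5 * 2.9302
  = 1.47 L/h


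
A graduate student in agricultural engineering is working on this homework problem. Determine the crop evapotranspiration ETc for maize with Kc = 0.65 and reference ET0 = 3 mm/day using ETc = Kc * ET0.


ETc = Kc * ET0
    = 0.65 * 3
    = 1.95 mm/day


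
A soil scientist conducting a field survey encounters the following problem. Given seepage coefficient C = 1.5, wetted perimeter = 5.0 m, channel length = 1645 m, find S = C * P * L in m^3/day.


S = C * P * L
  = 1.5 * 5.0 * 1645
  = 12337.50 m^3/day


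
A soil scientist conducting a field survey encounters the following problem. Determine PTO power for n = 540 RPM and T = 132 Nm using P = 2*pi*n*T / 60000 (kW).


P = 2*pi*n*T / 60000
  = 2*pi * 540 * 132 / 60000
  = 447865.45 / 60000
  = 7.46 kW


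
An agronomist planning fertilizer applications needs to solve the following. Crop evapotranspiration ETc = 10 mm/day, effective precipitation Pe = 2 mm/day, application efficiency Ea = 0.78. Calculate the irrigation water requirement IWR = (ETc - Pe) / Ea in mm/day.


IWR = (ETc - Pe) / Ea
    = (10 - 2) / 0.78
    = 8 / 0.78
    = 10.26 mm/day


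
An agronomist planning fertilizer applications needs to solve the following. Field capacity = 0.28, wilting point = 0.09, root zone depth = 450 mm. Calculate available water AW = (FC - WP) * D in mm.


AW = (FC - WP) * D
   = (0.28 - 0.09) * 450
   = 0.19 * 450
   = 85.50 mm


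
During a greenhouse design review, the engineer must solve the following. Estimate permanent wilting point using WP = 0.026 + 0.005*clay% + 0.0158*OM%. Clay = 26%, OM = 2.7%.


WP = 0.026 + 0.005*26 + 0.0158*2.7
   = 0.026 + 0.1300 + 0.0427
   = 0.1987


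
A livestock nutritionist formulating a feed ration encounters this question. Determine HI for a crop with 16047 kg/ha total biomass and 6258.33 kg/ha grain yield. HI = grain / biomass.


HI = grain_yield / biomass
   = 6258.33 / 16047
   = 0.39


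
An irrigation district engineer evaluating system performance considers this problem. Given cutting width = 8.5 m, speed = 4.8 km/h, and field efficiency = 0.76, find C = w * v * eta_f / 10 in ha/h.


C = w * v * eta_f / 10
  = 8.5 * 4.8 * 0.76 / 10
  = 31.01 / 10
  = 3.10 ha/h


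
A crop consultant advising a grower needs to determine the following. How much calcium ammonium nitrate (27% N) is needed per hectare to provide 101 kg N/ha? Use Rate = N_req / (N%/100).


Rate = N_required / (N_content / 100)
     = 101 / (27 / 100)
     = 101 / 0.27
     = 374.07 kg/ha


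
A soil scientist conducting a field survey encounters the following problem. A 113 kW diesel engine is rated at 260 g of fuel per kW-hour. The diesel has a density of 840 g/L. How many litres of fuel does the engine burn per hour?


FC = P * BSFC / rho_fuel
   = 113 * 260 / 840
   = 29380 / 840
   = 34.98 L/h


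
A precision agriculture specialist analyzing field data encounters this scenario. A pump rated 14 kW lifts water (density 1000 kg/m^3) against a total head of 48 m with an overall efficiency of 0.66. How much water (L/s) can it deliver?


Q = (P * 1000 * eta) / (rho * g * H)
  = (14 * 1000 * 0.66) / (1000 * 9.81 * 48)
  = 9240 / 470880
  = 0.01962 m^3/s = 19.62 L/s


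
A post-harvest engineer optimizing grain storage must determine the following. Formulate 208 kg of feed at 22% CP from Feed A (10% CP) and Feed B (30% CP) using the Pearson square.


parts_A = CP_b - target = 30 - 22 = 8
parts_B = target - CP_a = 22 - 10 = 12
total_parts = 8 + 12 = 20
Feed A = 208 * 8 / 20 = 83.20 kg
Feed B = 208 * 12 / 20 = 124.80 kg

83.20 kg


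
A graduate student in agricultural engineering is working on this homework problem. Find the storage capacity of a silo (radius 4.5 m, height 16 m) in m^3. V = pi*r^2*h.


V = pi * r^2 * h
  = pi * 4.5^2 * 16
  = pi * 20.25 * 16
  = 1017.88 m^3


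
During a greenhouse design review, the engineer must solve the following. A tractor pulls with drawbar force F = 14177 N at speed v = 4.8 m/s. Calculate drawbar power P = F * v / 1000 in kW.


P = F * v / 1000
  = 14177 * 4.8 / 1000
  = 68049.60 / 1000
  = 68.05 kW


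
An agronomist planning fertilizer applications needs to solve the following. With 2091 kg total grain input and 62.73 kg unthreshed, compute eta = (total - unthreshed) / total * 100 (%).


eta = (total - unthreshed) / total * 100
    = (2091 - 62.73) / 2091 * 100
    = 2028.27 / 2091 * 100
    = 97%


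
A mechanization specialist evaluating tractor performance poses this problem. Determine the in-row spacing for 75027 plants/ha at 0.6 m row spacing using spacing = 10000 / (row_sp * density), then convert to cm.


spacing = 10000 / (row_sp * density)
        = 10000 / (0.6 * 75027)
        = 10000 / 45016.20
        = 0.22214 m = 22.21 cm


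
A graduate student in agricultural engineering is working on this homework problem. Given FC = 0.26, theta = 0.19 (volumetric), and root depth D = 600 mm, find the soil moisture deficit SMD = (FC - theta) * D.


SMD = (FC - theta) * D
    = (0.26 - 0.19) * 600
    = 0.070 * 600
    = 42 mm


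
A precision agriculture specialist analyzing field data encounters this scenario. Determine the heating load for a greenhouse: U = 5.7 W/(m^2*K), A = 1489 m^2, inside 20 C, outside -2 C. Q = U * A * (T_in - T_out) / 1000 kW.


dT = 20 - (-2) = 22 K
Q = U * A * dT
  = 5.7 * 1489 * 22
  = 186720.60 W = 186.72 kW


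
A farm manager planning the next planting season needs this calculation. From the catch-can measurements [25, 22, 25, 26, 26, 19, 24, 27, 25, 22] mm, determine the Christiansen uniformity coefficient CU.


xbar = 241 / 10 = 24.100
sum|xi - xbar| = 18.800
CU = 100 * (1 - 18.800 / (10 * 24.100))
   = 100 * (1 - 0.0780)
   = 92.20%


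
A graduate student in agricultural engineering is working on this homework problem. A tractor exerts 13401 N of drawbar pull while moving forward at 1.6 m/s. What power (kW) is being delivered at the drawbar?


P = F * v / 1000
  = 13401 * 1.6 / 1000
  = 21441.60 / 1000
  = 21.44 kW


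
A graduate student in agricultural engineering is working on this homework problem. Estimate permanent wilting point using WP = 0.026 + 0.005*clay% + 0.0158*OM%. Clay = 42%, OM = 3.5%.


WP = 0.026 + 0.005*42 + 0.0158*3.5
   = 0.026 + 0.2100 + 0.0553
   = 0.2913


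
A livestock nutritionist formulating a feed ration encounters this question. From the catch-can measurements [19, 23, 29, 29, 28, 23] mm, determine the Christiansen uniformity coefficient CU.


xbar = 151 / 6 = 25.167
sum|xi - xbar| = 21
CU = 100 * (1 - 21 / (6 * 25.167))
   = 100 * (1 - 0.1391)
   = 86.09%


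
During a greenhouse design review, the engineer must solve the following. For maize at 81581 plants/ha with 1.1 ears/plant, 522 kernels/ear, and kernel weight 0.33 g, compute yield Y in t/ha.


Y = density * ears * kernels * kw
  = 81581 * 1.1 * 522 * 0.33 g/ha
  = 15458457.37 g/ha
  = 15458.46 kg/ha = 15.46 t/ha


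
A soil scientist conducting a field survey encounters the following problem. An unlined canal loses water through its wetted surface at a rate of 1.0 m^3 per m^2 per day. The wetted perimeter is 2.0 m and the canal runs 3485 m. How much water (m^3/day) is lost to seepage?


S = C * P * L
  = 1.0 * 2.0 * 3485
  = 6970 m^3/day


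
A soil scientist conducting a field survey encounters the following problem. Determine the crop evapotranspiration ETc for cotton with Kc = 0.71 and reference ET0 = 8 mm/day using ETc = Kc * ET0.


ETc = Kc * ET0
    = 0.71 * 8
    = 5.68 mm/day


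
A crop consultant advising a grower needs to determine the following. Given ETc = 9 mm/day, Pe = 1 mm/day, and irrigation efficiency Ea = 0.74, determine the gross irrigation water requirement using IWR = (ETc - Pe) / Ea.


IWR = (ETc - Pe) / Ea
    = (9 - 1) / 0.74
    = 8 / 0.74
    = 10.81 mm/day


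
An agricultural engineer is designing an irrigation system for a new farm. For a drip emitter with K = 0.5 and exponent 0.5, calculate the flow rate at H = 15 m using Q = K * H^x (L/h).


Q = K * H^x
  = 0.5 * 15^0.5
  = 0.5 * 3.8730
  = 1.94 L/h


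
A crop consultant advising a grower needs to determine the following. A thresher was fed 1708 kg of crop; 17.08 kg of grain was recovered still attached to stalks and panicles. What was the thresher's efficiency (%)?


eta = (total - unthreshed) / total * 100
    = (1708 - 17.08) / 1708 * 100
    = 1690.92 / 1708 * 100
    = 99%


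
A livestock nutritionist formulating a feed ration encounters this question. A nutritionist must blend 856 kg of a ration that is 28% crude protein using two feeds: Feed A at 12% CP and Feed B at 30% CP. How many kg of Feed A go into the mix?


parts_A = CP_b - target = 30 - 28 = 2
parts_B = target - CP_a = 28 - 12 = 16
total_parts = 2 + 16 = 18
Feed A = 856 * 2 / 18 = 95.11 kg
Feed B = 856 * 16 / 18 = 760.89 kg

95.11 kg


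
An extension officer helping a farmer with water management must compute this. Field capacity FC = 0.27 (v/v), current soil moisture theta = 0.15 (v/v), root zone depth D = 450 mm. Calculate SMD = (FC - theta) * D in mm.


SMD = (FC - theta) * D
    = (0.27 - 0.15) * 450
    = 0.120 * 450
    = 54 mm


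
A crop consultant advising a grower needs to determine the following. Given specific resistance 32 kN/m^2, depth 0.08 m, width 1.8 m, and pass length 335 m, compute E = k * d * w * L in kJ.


E = k * d * w * L
  = 32 * 0.08 * 1.8 * 335
  = 1543.68 kJ


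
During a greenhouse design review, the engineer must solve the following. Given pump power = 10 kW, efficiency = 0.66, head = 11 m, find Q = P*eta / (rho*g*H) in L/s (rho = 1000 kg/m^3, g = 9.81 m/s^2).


Q = (P * 1000 * eta) / (rho * g * H)
  = (10 * 1000 * 0.66) / (1000 * 9.81 * 11)
  = 6600 / 107910
  = 0.06116 m^3/s = 61.16 L/s


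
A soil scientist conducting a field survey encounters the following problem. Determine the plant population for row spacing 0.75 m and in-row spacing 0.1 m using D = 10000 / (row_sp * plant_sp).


D = 10000 / (row_sp * plant_sp)
  = 10000 / (0.75 * 0.1)
  = 10000 / 0.0750
  = 133333.33 plants/ha


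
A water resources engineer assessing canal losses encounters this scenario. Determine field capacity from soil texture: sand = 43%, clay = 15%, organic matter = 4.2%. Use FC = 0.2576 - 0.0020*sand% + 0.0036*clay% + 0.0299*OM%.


FC = 0.2576 - 0.0020*43 + 0.0036*15 + 0.0299*4.2
   = 0.2576 - 0.0860 + 0.0540 + 0.1256
   = 0.3512


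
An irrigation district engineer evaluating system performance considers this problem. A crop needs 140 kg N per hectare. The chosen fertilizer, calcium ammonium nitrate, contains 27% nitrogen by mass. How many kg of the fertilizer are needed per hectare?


Rate = N_required / (N_content / 100)
     = 140 / (27 / 100)
     = 140 / 0.27
     = 518.52 kg/ha


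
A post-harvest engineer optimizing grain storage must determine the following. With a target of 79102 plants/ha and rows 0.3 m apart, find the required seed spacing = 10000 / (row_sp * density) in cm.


spacing = 10000 / (row_sp * density)
        = 10000 / (0.3 * 79102)
        = 10000 / 23730.60
        = 0.42140 m = 42.14 cm


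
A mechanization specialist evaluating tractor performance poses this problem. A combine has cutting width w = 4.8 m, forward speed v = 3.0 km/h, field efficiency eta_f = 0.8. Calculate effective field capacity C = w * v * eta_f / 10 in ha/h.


C = w * v * eta_f / 10
  = 4.8 * 3.0 * 0.8 / 10
  = 11.52 / 10
  = 1.15 ha/h


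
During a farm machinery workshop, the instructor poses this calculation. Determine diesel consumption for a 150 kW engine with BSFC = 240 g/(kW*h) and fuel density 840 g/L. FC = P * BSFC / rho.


FC = P * BSFC / rho_fuel
   = 150 * 240 / 840
   = 36000 / 840
   = 42.86 L/h


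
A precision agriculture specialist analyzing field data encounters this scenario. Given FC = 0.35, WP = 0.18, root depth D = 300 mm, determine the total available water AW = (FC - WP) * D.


AW = (FC - WP) * D
   = (0.35 - 0.18) * 300
   = 0.17 * 300
   = 51 mm


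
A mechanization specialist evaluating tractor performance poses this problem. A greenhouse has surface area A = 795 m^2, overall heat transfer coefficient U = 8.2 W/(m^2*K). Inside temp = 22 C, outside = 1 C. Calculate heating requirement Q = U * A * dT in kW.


dT = 22 - (1) = 21 K
Q = U * A * dT
  = 8.2 * 795 * 21
  = 136899 W = 136.90 kW


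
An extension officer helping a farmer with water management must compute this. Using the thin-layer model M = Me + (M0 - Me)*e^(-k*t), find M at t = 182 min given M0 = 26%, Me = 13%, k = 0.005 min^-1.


M = Me + (M0 - Me) * e^(-k*t)
  = 13 + (26 - 13) * e^(-0.005*182)
  = 13 + 13 * e^(-0.910)
  = 13 + 13 * 0.40252
  = 13 + 5.2328
  = 18.23%


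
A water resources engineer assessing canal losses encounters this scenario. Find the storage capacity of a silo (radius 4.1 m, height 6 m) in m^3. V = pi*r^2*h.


V = pi * r^2 * h
  = pi * 4.1^2 * 6
  = pi * 16.81 * 6
  = 316.86 m^3


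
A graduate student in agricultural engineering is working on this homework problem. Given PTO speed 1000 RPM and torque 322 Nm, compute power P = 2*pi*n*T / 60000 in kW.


P = 2*pi*n*T / 60000
  = 2*pi * 1000 * 322 / 60000
  = 2023185.67 / 60000
  = 33.72 kW


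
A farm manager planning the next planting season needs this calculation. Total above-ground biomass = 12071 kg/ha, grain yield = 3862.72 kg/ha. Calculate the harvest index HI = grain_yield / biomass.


HI = grain_yield / biomass
   = 3862.72 / 12071
   = 0.32


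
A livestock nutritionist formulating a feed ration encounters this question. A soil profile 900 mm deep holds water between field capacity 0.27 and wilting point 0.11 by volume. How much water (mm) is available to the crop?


AW = (FC - WP) * D
   = (0.27 - 0.11) * 900
   = 0.16 * 900
   = 144 mm


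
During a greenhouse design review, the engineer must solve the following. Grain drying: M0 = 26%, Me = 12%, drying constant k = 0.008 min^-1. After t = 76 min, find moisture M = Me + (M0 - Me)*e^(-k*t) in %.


M = Me + (M0 - Me) * e^(-k*t)
  = 12 + (26 - 12) * e^(-0.008*76)
  = 12 + 14 * e^(-0.608)
  = 12 + 14 * 0.54444
  = 12 + 7.6221
  = 19.62%


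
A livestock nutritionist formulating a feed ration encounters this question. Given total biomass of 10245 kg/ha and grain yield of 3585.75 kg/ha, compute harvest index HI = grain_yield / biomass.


HI = grain_yield / biomass
   = 3585.75 / 10245
   = 0.35


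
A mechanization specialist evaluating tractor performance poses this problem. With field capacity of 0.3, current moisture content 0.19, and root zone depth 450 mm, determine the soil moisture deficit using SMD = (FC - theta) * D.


SMD = (FC - theta) * D
    = (0.3 - 0.19) * 450
    = 0.110 * 450
    = 49.50 mm


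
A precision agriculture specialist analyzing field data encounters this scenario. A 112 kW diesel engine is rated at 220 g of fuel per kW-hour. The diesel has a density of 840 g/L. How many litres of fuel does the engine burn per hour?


FC = P * BSFC / rho_fuel
   = 112 * 220 / 840
   = 24640 / 840
   = 29.33 L/h


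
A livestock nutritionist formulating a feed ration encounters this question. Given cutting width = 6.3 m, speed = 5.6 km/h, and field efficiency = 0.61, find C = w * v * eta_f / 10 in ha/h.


C = w * v * eta_f / 10
  = 6.3 * 5.6 * 0.61 / 10
  = 21.52 / 10
  = 2.15 ha/h


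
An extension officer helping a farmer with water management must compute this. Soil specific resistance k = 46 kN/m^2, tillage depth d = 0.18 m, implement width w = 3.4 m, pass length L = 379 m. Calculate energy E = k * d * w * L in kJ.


E = k * d * w * L
  = 46 * 0.18 * 3.4 * 379
  = 10669.61 kJ


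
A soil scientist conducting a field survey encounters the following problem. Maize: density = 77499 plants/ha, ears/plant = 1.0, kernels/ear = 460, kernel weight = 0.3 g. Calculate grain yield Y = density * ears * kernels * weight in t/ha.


Y = density * ears * kernels * kw
  = 77499 * 1.0 * 460 * 0.3 g/ha
  = 10694862 g/ha
  = 10694.86 kg/ha = 10.69 t/ha


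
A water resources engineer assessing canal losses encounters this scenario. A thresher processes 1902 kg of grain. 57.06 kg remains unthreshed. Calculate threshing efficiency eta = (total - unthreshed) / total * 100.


eta = (total - unthreshed) / total * 100
    = (1902 - 57.06) / 1902 * 100
    = 1844.94 / 1902 * 100
    = 97%


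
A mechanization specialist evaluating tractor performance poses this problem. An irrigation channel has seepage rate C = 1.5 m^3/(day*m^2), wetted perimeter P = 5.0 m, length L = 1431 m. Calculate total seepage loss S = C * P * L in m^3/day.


S = C * P * L
  = 1.5 * 5.0 * 1431
  = 10732.50 m^3/day


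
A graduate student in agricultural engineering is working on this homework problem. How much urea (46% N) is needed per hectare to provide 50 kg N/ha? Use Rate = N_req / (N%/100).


Rate = N_required / (N_content / 100)
     = 50 / (46 / 100)
     = 50 / 0.46
     = 108.70 kg/ha


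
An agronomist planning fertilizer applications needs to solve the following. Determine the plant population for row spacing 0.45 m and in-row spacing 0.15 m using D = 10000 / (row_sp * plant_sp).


D = 10000 / (row_sp * plant_sp)
  = 10000 / (0.45 * 0.15)
  = 10000 / 0.0675
  = 148148.15 plants/ha


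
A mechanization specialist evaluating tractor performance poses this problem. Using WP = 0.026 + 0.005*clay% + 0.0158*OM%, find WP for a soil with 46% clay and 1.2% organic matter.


WP = 0.026 + 0.005*46 + 0.0158*1.2
   = 0.026 + 0.2300 + 0.0190
   = 0.2750


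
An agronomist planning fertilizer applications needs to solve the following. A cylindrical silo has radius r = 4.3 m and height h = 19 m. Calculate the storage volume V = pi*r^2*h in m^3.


V = pi * r^2 * h
  = pi * 4.3^2 * 19
  = pi * 18.49 * 19
  = 1103.67 m^3


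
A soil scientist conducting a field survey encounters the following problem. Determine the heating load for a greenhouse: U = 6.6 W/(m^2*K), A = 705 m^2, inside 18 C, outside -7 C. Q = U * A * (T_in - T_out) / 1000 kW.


dT = 18 - (-7) = 25 K
Q = U * A * dT
  = 6.6 * 705 * 25
  = 116325 W = 116.33 kW


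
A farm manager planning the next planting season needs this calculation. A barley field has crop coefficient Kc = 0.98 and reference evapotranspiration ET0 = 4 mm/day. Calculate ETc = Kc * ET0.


ETc = Kc * ET0
    = 0.98 * 4
    = 3.92 mm/day


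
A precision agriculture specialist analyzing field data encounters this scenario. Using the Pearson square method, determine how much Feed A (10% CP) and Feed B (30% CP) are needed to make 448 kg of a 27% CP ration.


parts_A = CP_b - target = 30 - 27 = 3
parts_B = target - CP_a = 27 - 10 = 17
total_parts = 3 + 17 = 20
Feed A = 448 * 3 / 20 = 67.20 kg
Feed B = 448 * 17 / 20 = 380.80 kg

67.20 kg


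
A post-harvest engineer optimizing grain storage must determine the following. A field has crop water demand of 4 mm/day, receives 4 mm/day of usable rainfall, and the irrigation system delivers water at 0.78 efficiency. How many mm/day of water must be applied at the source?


IWR = (ETc - Pe) / Ea
    = (4 - 4) / 0.78
    = 0 / 0.78
    = 0 mm/day


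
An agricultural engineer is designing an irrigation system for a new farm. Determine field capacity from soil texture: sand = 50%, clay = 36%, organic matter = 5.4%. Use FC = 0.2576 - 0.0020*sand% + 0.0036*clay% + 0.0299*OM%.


FC = 0.2576 - 0.0020*50 + 0.0036*36 + 0.0299*5.4
   = 0.2576 - 0.1000 + 0.1296 + 0.1615
   = 0.4487


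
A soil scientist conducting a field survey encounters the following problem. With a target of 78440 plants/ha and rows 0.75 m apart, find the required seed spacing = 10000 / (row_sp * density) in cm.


spacing = 10000 / (row_sp * density)
        = 10000 / (0.75 * 78440)
        = 10000 / 58830
        = 0.16998 m = 17.00 cm


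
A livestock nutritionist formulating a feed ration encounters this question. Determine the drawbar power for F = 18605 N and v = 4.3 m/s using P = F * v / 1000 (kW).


P = F * v / 1000
  = 18605 * 4.3 / 1000
  = 80001.50 / 1000
  = 80.00 kW


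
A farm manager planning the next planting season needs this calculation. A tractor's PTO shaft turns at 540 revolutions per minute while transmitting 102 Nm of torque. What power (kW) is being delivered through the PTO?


P = 2*pi*n*T / 60000
  = 2*pi * 540 * 102 / 60000
  = 346077.85 / 60000
  = 5.77 kW


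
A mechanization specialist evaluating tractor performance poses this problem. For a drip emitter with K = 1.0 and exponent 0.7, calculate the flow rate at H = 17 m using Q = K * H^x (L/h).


Q = K * H^x
  = 1.0 * 17^0.7
  = 1.0 * 7.2663
  = 7.27 L/h


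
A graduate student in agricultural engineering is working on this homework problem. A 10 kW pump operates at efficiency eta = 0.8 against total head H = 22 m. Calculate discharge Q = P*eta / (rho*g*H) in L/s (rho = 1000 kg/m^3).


Q = (P * 1000 * eta) / (rho * g * H)
  = (10 * 1000 * 0.8) / (1000 * 9.81 * 22)
  = 8000 / 215820
  = 0.03707 m^3/s = 37.07 L/s


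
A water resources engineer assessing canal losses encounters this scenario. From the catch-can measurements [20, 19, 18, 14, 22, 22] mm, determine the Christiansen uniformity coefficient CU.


xbar = 115 / 6 = 19.167
sum|xi - xbar| = 13
CU = 100 * (1 - 13 / (6 * 19.167))
   = 100 * (1 - 0.1130)
   = 88.70%


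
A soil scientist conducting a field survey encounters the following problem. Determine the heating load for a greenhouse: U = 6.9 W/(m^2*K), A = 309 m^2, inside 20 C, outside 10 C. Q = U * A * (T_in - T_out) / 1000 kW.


dT = 20 - (10) = 10 K
Q = U * A * dT
  = 6.9 * 309 * 10
  = 21321 W = 21.32 kW


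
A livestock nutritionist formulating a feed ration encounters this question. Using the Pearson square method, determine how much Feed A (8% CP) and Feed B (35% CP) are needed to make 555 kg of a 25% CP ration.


parts_A = CP_b - target = 35 - 25 = 10
parts_B = target - CP_a = 25 - 8 = 17
total_parts = 10 + 17 = 27
Feed A = 555 * 10 / 27 = 205.56 kg
Feed B = 555 * 17 / 27 = 349.44 kg

205.56 kg


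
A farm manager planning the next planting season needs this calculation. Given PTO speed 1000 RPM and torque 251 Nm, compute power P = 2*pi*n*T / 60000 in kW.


P = 2*pi*n*T / 60000
  = 2*pi * 1000 * 251 / 60000
  = 1577079.51 / 60000
  = 26.28 kW


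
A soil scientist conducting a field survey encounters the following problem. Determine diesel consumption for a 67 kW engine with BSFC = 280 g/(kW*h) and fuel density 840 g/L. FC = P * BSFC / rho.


FC = P * BSFC / rho_fuel
   = 67 * 280 / 840
   = 18760 / 840
   = 22.33 L/h


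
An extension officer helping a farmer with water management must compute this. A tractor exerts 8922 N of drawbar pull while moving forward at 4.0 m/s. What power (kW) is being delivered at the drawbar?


P = F * v / 1000
  = 8922 * 4.0 / 1000
  = 35688 / 1000
  = 35.69 kW


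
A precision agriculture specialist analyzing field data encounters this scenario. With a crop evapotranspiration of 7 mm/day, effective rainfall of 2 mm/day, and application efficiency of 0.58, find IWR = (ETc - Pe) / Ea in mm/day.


IWR = (ETc - Pe) / Ea
    = (7 - 2) / 0.58
    = 5 / 0.58
    = 8.62 mm/day


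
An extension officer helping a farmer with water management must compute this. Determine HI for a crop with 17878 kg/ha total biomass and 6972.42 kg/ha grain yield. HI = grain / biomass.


HI = grain_yield / biomass
   = 6972.42 / 17878
   = 0.39


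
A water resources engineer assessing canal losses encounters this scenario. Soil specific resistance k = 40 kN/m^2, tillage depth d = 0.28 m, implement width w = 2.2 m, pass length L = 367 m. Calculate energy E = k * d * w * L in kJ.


E = k * d * w * L
  = 40 * 0.28 * 2.2 * 367
  = 9042.88 kJ


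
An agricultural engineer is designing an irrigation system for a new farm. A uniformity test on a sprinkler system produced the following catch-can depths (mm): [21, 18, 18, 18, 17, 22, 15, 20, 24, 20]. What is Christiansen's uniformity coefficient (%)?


xbar = 193 / 10 = 19.300
sum|xi - xbar| = 21
CU = 100 * (1 - 21 / (10 * 19.300))
   = 100 * (1 - 0.1088)
   = 89.12%


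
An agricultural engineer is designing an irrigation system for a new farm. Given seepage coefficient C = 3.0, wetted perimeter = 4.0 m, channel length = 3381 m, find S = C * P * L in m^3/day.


S = C * P * L
  = 3.0 * 4.0 * 3381
  = 40572 m^3/day


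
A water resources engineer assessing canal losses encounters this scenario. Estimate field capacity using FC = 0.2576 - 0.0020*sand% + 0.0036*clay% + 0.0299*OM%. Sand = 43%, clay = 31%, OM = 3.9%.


FC = 0.2576 - 0.0020*43 + 0.0036*31 + 0.0299*3.9
   = 0.2576 - 0.0860 + 0.1116 + 0.1166
   = 0.3998


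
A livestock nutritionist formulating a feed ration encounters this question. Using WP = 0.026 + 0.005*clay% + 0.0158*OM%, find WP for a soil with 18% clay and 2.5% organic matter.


WP = 0.026 + 0.005*18 + 0.0158*2.5
   = 0.026 + 0.0900 + 0.0395
   = 0.1555


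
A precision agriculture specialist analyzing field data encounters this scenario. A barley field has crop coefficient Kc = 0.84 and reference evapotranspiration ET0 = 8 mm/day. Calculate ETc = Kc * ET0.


ETc = Kc * ET0
    = 0.84 * 8
    = 6.72 mm/day


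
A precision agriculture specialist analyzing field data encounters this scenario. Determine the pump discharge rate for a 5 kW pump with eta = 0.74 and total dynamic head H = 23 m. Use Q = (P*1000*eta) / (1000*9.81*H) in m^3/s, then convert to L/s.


Q = (P * 1000 * eta) / (rho * g * H)
  = (5 * 1000 * 0.74) / (1000 * 9.81 * 23)
  = 3700 / 225630
  = 0.01640 m^3/s = 16.40 L/s


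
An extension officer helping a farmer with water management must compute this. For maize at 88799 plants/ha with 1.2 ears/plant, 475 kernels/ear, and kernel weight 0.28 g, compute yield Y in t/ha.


Y = density * ears * kernels * kw
  = 88799 * 1.2 * 475 * 0.28 g/ha
  = 14172320.40 g/ha
  = 14172.32 kg/ha = 14.17 t/ha


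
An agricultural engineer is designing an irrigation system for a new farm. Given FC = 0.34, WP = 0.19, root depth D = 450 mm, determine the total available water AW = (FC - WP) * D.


AW = (FC - WP) * D
   = (0.34 - 0.19) * 450
   = 0.15 * 450
   = 67.50 mm


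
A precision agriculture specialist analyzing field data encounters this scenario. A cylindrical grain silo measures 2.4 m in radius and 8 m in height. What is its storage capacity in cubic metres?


V = pi * r^2 * h
  = pi * 2.4^2 * 8
  = pi * 5.76 * 8
  = 144.76 m^3


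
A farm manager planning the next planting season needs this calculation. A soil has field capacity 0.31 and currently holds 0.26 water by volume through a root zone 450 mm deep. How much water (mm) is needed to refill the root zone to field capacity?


SMD = (FC - theta) * D
    = (0.31 - 0.26) * 450
    = 0.050 * 450
    = 22.50 mm


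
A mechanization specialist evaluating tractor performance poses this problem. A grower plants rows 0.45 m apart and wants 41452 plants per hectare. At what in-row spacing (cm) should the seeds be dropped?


spacing = 10000 / (row_sp * density)
        = 10000 / (0.45 * 41452)
        = 10000 / 18653.40
        = 0.53610 m = 53.61 cm


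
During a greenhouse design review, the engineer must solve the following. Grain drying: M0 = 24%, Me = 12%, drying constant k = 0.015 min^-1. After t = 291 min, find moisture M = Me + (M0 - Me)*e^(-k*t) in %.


M = Me + (M0 - Me) * e^(-k*t)
  = 12 + (24 - 12) * e^(-0.015*291)
  = 12 + 12 * e^(-4.365)
  = 12 + 12 * 0.01271
  = 12 + 0.1526
  = 12.15%


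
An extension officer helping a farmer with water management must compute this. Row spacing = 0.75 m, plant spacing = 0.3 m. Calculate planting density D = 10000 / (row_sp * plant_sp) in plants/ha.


D = 10000 / (row_sp * plant_sp)
  = 10000 / (0.75 * 0.3)
  = 10000 / 0.2250
  = 44444.44 plants/ha


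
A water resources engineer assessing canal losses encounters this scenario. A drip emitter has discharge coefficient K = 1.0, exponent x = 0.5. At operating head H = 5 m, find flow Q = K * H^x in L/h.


Q = K * H^x
  = 1.0 * 5^0.5
  = 1.0 * 2.2361
  = 2.24 L/h


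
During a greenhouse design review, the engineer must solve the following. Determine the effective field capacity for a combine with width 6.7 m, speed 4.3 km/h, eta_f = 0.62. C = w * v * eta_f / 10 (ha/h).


C = w * v * eta_f / 10
  = 6.7 * 4.3 * 0.62 / 10
  = 17.86 / 10
  = 1.79 ha/h


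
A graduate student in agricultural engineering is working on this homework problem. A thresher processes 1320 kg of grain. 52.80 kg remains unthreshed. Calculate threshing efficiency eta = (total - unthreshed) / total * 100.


eta = (total - unthreshed) / total * 100
    = (1320 - 52.80) / 1320 * 100
    = 1267.20 / 1320 * 100
    = 96%


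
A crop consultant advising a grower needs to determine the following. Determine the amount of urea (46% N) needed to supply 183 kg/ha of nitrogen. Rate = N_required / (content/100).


Rate = N_required / (N_content / 100)
     = 183 / (46 / 100)
     = 183 / 0.46
     = 397.83 kg/ha


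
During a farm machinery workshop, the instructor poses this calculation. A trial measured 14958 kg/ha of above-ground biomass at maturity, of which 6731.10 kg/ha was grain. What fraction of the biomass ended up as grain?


HI = grain_yield / biomass
   = 6731.10 / 14958
   = 0.45


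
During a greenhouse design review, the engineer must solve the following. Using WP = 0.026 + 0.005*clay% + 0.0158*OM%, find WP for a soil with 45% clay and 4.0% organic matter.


WP = 0.026 + 0.005*45 + 0.0158*4.0
   = 0.026 + 0.2250 + 0.0632
   = 0.3142


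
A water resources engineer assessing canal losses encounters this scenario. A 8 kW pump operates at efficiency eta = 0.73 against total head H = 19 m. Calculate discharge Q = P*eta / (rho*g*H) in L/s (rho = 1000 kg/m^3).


Q = (P * 1000 * eta) / (rho * g * H)
  = (8 * 1000 * 0.73) / (1000 * 9.81 * 19)
  = 5840 / 186390
  = 0.03133 m^3/s = 31.33 L/s


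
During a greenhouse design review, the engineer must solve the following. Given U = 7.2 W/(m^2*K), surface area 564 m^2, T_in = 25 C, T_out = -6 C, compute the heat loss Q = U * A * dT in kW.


dT = 25 - (-6) = 31 K
Q = U * A * dT
  = 7.2 * 564 * 31
  = 125884.80 W = 125.88 kW


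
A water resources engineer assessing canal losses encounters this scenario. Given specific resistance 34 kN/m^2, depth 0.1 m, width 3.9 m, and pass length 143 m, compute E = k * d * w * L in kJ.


E = k * d * w * L
  = 34 * 0.1 * 3.9 * 143
  = 1896.18 kJ


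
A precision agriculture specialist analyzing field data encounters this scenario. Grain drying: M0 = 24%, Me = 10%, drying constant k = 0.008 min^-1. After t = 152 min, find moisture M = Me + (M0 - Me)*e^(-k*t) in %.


M = Me + (M0 - Me) * e^(-k*t)
  = 10 + (24 - 10) * e^(-0.008*152)
  = 10 + 14 * e^(-1.216)
  = 10 + 14 * 0.29641
  = 10 + 4.1498
  = 14.15%


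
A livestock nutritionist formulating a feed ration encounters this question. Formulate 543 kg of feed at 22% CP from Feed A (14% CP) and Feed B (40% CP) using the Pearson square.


parts_A = CP_b - target = 40 - 22 = 18
parts_B = target - CP_a = 22 - 14 = 8
total_parts = 18 + 8 = 26
Feed A = 543 * 18 / 26 = 375.92 kg
Feed B = 543 * 8 / 26 = 167.08 kg

375.92 kg


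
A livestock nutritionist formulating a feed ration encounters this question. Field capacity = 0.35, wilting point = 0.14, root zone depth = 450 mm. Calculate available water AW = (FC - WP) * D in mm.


AW = (FC - WP) * D
   = (0.35 - 0.14) * 450
   = 0.21 * 450
   = 94.50 mm


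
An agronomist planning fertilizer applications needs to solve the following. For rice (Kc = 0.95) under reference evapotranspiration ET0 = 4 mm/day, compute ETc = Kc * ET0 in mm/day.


ETc = Kc * ET0
    = 0.95 * 4
    = 3.80 mm/day


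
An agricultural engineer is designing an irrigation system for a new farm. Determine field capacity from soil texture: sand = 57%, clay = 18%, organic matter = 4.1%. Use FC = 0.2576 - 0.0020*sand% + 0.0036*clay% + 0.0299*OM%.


FC = 0.2576 - 0.0020*57 + 0.0036*18 + 0.0299*4.1
   = 0.2576 - 0.1140 + 0.0648 + 0.1226
   = 0.3310


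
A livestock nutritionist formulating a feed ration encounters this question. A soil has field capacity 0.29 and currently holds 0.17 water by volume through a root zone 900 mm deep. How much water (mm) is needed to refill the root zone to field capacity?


SMD = (FC - theta) * D
    = (0.29 - 0.17) * 900
    = 0.120 * 900
    = 108 mm


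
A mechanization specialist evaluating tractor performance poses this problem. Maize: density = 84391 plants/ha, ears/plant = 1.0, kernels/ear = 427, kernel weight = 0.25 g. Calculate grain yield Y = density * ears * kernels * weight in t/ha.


Y = density * ears * kernels * kw
  = 84391 * 1.0 * 427 * 0.25 g/ha
  = 9008739.25 g/ha
  = 9008.74 kg/ha = 9.01 t/ha


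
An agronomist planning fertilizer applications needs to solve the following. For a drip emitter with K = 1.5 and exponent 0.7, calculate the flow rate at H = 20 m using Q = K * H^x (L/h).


Q = K * H^x
  = 1.5 * 20^0.7
  = 1.5 * 8.1418
  = 12.21 L/h


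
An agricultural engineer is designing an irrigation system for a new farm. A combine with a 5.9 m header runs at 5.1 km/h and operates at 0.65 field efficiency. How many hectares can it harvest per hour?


C = w * v * eta_f / 10
  = 5.9 * 5.1 * 0.65 / 10
  = 19.56 / 10
  = 1.96 ha/h


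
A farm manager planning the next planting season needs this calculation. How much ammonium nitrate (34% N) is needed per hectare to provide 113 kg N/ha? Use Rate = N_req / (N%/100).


Rate = N_required / (N_content / 100)
     = 113 / (34 / 100)
     = 113 / 0.34
     = 332.35 kg/ha


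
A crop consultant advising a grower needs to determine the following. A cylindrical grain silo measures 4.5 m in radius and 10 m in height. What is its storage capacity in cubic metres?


V = pi * r^2 * h
  = pi * 4.5^2 * 10
  = pi * 20.25 * 10
  = 636.17 m^3


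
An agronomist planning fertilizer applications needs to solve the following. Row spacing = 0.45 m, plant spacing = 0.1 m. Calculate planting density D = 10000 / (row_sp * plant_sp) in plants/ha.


D = 10000 / (row_sp * plant_sp)
  = 10000 / (0.45 * 0.1)
  = 10000 / 0.0450
  = 222222.22 plants/ha


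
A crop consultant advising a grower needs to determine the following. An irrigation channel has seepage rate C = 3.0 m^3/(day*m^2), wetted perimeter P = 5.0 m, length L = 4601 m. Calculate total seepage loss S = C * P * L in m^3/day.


S = C * P * L
  = 3.0 * 5.0 * 4601
  = 69015 m^3/day


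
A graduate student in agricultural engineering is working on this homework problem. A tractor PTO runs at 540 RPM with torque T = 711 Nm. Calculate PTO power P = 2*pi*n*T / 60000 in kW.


P = 2*pi*n*T / 60000
  = 2*pi * 540 * 711 / 60000
  = 2412366.17 / 60000
  = 40.21 kW


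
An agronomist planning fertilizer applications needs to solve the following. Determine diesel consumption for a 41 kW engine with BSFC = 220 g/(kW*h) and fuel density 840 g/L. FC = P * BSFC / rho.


FC = P * BSFC / rho_fuel
   = 41 * 220 / 840
   = 9020 / 840
   = 10.74 L/h


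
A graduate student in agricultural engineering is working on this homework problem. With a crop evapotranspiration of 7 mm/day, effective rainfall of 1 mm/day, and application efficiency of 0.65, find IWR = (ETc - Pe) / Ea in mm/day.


IWR = (ETc - Pe) / Ea
    = (7 - 1) / 0.65
    = 6 / 0.65
    = 9.23 mm/day


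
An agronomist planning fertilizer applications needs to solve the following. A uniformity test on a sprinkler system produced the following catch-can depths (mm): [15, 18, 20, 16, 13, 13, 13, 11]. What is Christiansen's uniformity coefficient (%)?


xbar = 119 / 8 = 14.875
sum|xi - xbar| = 19
CU = 100 * (1 - 19 / (8 * 14.875))
   = 100 * (1 - 0.1597)
   = 84.03%


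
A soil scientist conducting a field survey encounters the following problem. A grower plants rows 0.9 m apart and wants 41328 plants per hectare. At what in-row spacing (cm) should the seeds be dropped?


spacing = 10000 / (row_sp * density)
        = 10000 / (0.9 * 41328)
        = 10000 / 37195.20
        = 0.26885 m = 26.89 cm


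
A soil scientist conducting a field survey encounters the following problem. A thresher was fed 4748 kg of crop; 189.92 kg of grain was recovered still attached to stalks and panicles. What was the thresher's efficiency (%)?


eta = (total - unthreshed) / total * 100
    = (4748 - 189.92) / 4748 * 100
    = 4558.08 / 4748 * 100
    = 96%


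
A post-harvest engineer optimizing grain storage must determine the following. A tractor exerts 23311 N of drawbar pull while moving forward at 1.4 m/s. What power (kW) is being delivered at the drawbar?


P = F * v / 1000
  = 23311 * 1.4 / 1000
  = 32635.40 / 1000
  = 32.64 kW


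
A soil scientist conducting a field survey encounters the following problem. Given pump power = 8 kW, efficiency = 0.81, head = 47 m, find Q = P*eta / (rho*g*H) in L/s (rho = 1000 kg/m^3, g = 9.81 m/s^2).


Q = (P * 1000 * eta) / (rho * g * H)
  = (8 * 1000 * 0.81) / (1000 * 9.81 * 47)
  = 6480 / 461070
  = 0.01405 m^3/s = 14.05 L/s


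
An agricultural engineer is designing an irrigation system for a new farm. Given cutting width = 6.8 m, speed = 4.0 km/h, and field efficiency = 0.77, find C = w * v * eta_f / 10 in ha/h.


C = w * v * eta_f / 10
  = 6.8 * 4.0 * 0.77 / 10
  = 20.94 / 10
  = 2.09 ha/h


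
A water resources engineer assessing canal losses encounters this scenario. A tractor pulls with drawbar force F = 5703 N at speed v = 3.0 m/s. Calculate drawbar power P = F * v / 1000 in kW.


P = F * v / 1000
  = 5703 * 3.0 / 1000
  = 17109 / 1000
  = 17.11 kW


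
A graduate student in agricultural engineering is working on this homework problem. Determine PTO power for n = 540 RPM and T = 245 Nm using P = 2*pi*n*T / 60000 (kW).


P = 2*pi*n*T / 60000
  = 2*pi * 540 * 245 / 60000
  = 831265.42 / 60000
  = 13.85 kW
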